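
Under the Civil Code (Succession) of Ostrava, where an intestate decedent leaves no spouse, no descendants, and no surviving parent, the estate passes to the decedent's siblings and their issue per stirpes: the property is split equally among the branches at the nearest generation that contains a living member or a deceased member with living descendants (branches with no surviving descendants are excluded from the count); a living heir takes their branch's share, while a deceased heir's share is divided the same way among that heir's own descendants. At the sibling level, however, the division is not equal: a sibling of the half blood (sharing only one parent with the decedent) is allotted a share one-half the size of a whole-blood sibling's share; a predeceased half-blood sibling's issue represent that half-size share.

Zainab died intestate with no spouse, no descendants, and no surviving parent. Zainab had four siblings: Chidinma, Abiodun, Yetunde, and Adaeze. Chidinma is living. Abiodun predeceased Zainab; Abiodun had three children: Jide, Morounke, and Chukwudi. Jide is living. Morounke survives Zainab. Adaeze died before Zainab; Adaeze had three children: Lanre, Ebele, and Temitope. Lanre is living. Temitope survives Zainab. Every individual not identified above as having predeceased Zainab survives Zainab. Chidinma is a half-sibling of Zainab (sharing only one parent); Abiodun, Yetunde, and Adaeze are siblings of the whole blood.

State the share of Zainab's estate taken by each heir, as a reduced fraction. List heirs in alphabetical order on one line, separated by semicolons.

Chidinma 1/7; Chukwudi 2/21; Ebele 2/21; Jide 2/21; Lanre 2/21; Morounke 2/21; Temitope 2/21; Yetunde 2/7

No spouse, descendants, or parent survives, so the estate passes to Zainab's siblings per stirpes.
Half-blood siblings count for one-half the weight of whole-blood siblings at the initial division.
Dividing 1 in proportion to weights (total weight 7/2): Chidinma (weight 1/2) → 1/7; Abiodun (weight 1) → 2/7; Yetunde (weight 1) → 2/7; Adaeze (weight 1) → 2/7.
Chidinma is living and takes 1/7.
Abiodun predeceased; the 2/7 allotted to Abiodun's branch passes to Abiodun's issue by representation.
The 2/7 is divided into 3 equal shares of 2/21 among Jide, Morounke, Chukwudi.
Jide is living and takes 2/21.
Morounke is living and takes 2/21.
Chukwudi is living and takes 2/21.
Yetunde is living and takes 2/7.
Adaeze predeceased; the 2/7 allotted to Adaeze's branch passes to Adaeze's issue by representation.
The 2/7 is divided into 3 equal shares of 2/21 among Lanre, Ebele, Temitope.
Lanre is living and takes 2/21.
Ebele is living and takes 2/21.
Temitope is living and takes 2/21.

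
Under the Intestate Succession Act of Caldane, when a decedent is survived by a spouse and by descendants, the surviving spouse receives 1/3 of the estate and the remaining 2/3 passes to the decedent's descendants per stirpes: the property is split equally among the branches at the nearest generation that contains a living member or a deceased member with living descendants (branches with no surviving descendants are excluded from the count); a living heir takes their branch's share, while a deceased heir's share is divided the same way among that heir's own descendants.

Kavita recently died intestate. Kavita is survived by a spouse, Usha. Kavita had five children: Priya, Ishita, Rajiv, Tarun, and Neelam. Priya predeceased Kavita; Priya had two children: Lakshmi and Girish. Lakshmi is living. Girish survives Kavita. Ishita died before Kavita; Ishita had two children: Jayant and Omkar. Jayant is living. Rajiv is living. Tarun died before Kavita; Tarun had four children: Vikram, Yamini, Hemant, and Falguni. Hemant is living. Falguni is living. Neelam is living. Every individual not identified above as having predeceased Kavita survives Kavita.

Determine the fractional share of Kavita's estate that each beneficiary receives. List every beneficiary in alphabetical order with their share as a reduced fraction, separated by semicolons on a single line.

Falguni 1/30; Girish 1/15; Hemant 1/30; Jayant 1/15; Lakshmi 1/15; Neelam 2/15; Omkar 1/15; Rajiv 2/15; Usha 1/3; Vikram 1/30; Yamini 1/30

Usha, as surviving spouse, takes 1/3.
The remaining 2/3 passes to Kavita's descendants per stirpes.
The 2/3 is divided into 5 equal shares of 2/15 among Priya, Ishita, Rajiv, Tarun, Neelam.
Priya predeceased; the 2/15 allotted to Priya's branch passes to Priya's issue by representation.
The 2/15 is divided into 2 equal shares of 1/15 among Lakshmi, Girish.
Lakshmi is living and takes 1/15.
Girish is living and takes 1/15.
Ishita predeceased; the 2/15 allotted to Ishita's branch passes to Ishita's issue by representation.
The 2/15 is divided into 2 equal shares of 1/15 among Jayant, Omkar.
Jayant is living and takes 1/15.
Omkar is living and takes 1/15.
Rajiv is living and takes 2/15.
Tarun predeceased; the 2/15 allotted to Tarun's branch passes to Tarun's issue by representation.
The 2/15 is divided into 4 equal shares of 1/30 among Vikram, Yamini, Hemant, Falguni.
Vikram is living and takes 1/30.
Yamini is living and takes 1/30.
Hemant is living and takes 1/30.
Falguni is living and takes 1/30.
Neelam is living and takes 2/15.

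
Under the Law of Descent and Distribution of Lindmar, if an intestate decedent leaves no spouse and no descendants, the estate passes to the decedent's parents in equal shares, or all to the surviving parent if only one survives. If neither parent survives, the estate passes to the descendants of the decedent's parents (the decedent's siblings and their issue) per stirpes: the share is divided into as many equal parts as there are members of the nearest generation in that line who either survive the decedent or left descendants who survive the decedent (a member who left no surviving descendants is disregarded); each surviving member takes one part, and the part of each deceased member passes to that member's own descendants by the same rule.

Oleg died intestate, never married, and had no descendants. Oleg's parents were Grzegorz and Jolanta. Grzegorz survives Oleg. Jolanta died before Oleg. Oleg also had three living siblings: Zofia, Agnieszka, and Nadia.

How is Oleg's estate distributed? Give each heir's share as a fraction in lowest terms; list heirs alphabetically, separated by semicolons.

Only one parent, Grzegorz, survives, so Grzegorz takes the entire estate. The siblings take nothing because a surviving parent has priority.

Grzegorz 1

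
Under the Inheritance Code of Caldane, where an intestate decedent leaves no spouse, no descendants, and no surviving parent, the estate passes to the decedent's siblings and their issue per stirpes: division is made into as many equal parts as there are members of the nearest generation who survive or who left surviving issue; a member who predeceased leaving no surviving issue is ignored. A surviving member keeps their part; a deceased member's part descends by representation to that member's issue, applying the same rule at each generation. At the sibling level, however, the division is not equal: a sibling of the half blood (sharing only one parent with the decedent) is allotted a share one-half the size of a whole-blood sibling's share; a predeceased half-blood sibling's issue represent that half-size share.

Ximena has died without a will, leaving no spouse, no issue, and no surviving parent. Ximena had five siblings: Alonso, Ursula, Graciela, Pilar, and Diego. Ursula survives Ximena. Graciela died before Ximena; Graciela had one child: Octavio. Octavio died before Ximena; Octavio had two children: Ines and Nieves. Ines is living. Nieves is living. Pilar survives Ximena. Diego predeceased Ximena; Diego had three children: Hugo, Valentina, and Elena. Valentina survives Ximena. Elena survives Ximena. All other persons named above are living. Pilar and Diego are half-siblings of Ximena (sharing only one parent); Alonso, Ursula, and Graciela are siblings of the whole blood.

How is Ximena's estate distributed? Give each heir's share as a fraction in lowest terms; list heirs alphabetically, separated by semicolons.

Alonso 1/4; Elena 1/24; Hugo 1/24; Ines 1/8; Nieves 1/8; Pilar 1/8; Ursula 1/4; Valentina 1/24

No spouse, descendants, or parent survives, so the estate passes to Ximena's siblings per stirpes.
Half-blood siblings count for one-half the weight of whole-blood siblings at the initial division.
Dividing 1 in proportion to weights (total weight 4): Alonso (weight 1) → 1/4; Ursula (weight 1) → 1/4; Graciela (weight 1) → 1/4; Pilar (weight 1/2) → 1/8; Diego (weight 1/2) → 1/8.
Alonso is living and takes 1/4.
Ursula is living and takes 1/4.
Graciela predeceased; the 1/4 allotted to Graciela's branch passes to Graciela's issue by representation.
Octavio's line is the sole branch at this level, so the full 1/4 passes to Octavio's issue by representation.
The 1/4 is divided into 2 equal shares of 1/8 among Ines, Nieves.
Ines is living and takes 1/8.
Nieves is living and takes 1/8.
Pilar is living and takes 1/8.
Diego predeceased; the 1/8 allotted to Diego's branch passes to Diego's issue by representation.
The 1/8 is divided into 3 equal shares of 1/24 among Hugo, Valentina, Elena.
Hugo is living and takes 1/24.
Valentina is living and takes 1/24.
Elena is living and takes 1/24.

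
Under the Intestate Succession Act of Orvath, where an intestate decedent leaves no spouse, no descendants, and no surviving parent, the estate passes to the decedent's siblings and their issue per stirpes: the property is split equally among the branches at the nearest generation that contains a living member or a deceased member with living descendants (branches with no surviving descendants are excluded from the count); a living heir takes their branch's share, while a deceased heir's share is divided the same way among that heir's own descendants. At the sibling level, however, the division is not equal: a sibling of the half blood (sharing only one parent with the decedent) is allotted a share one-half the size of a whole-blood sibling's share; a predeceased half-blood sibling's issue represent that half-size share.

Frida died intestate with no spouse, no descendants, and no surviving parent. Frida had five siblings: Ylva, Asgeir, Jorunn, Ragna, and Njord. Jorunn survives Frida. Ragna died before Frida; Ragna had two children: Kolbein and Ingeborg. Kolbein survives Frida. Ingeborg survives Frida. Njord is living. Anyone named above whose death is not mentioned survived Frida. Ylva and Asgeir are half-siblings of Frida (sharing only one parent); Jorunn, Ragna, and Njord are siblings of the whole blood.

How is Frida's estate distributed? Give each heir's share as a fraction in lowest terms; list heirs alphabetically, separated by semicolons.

Asgeir 1/8; Ingeborg 1/8; Jorunn 1/4; Kolbein 1/8; Njord 1/4; Ylva 1/8

No spouse, descendants, or parent survives, so the estate passes to Frida's siblings per stirpes.
Half-blood siblings count for one-half the weight of whole-blood siblings at the initial division.
Dividing 1 in proportion to weights (total weight 4): Ylva (weight 1/2) → 1/8; Asgeir (weight 1/2) → 1/8; Jorunn (weight 1) → 1/4; Ragna (weight 1) → 1/4; Njord (weight 1) → 1/4.
Ylva is living and takes 1/8.
Asgeir is living and takes 1/8.
Jorunn is living and takes 1/4.
Ragna predeceased; the 1/4 allotted to Ragna's branch passes to Ragna's issue by representation.
The 1/4 is divided into 2 equal shares of 1/8 among Kolbein, Ingeborg.
Kolbein is living and takes 1/8.
Ingeborg is living and takes 1/8.
Njord is living and takes 1/4.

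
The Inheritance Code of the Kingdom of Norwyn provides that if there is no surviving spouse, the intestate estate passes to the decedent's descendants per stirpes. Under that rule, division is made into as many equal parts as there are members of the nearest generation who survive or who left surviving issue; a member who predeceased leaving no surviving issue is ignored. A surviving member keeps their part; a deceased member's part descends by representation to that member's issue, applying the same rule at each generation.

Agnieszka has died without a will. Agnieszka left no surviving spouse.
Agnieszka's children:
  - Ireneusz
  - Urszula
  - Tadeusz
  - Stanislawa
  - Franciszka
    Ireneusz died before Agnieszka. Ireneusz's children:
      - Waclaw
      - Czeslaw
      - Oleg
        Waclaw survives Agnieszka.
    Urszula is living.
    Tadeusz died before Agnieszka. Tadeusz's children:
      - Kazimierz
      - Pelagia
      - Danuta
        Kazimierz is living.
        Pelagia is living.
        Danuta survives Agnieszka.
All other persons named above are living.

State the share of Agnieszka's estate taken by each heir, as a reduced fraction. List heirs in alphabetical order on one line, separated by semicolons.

Czeslaw 1/15; Danuta 1/15; Franciszka 1/5; Kazimierz 1/15; Oleg 1/15; Pelagia 1/15; Stanislawa 1/5; Urszula 1/5; Waclaw 1/15

There is no surviving spouse, so the entire estate passes to Agnieszka's descendants per stirpes.
The estate is divided into 5 equal shares of 1/5 among Ireneusz, Urszula, Tadeusz, Stanislawa, Franciszka.
Ireneusz predeceased; the 1/5 allotted to Ireneusz's branch passes to Ireneusz's issue by representation.
The 1/5 is divided into 3 equal shares of 1/15 among Waclaw, Czeslaw, Oleg.
Waclaw is living and takes 1/15.
Czeslaw is living and takes 1/15.
Oleg is living and takes 1/15.
Urszula is living and takes 1/5.
Tadeusz predeceased; the 1/5 allotted to Tadeusz's branch passes to Tadeusz's issue by representation.
The 1/5 is divided into 3 equal shares of 1/15 among Kazimierz, Pelagia, Danuta.
Kazimierz is living and takes 1/15.
Pelagia is living and takes 1/15.
Danuta is living and takes 1/15.
Stanislawa is living and takes 1/5.
Franciszka is living and takes 1/5.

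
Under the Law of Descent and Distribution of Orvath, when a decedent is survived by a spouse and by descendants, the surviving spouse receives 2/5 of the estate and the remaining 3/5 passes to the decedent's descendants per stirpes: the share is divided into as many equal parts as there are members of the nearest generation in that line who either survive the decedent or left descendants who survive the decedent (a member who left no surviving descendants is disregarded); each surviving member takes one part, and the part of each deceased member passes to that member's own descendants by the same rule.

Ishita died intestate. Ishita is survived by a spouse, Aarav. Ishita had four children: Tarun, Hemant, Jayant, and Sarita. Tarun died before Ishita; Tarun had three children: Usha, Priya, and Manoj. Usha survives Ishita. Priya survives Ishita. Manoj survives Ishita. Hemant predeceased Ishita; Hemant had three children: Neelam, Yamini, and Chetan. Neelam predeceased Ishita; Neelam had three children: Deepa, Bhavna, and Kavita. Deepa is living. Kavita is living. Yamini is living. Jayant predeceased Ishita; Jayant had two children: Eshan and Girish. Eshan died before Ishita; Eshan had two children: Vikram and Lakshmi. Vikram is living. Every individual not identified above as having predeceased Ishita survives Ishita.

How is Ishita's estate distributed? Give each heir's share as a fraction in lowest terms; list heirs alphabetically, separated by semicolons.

Aarav 2/5; Bhavna 1/60; Chetan 1/20; Deepa 1/60; Girish 3/40; Kavita 1/60; Lakshmi 3/80; Manoj 1/20; Priya 1/20; Sarita 3/20; Usha 1/20; Vikram 3/80; Yamini 1/20

Aarav, as surviving spouse, takes 2/5.
The remaining 3/5 passes to Ishita's descendants per stirpes.
The 3/5 is divided into 4 equal shares of 3/20 among Tarun, Hemant, Jayant, Sarita.
Tarun predeceased; the 3/20 allotted to Tarun's branch passes to Tarun's issue by representation.
The 3/20 is divided into 3 equal shares of 1/20 among Usha, Priya, Manoj.
Usha is living and takes 1/20.
Priya is living and takes 1/20.
Manoj is living and takes 1/20.
Hemant predeceased; the 3/20 allotted to Hemant's branch passes to Hemant's issue by representation.
The 3/20 is divided into 3 equal shares of 1/20 among Neelam, Yamini, Chetan.
Neelam predeceased; the 1/20 allotted to Neelam's branch passes to Neelam's issue by representation.
The 1/20 is divided into 3 equal shares of 1/60 among Deepa, Bhavna, Kavita.
Deepa is living and takes 1/60.
Bhavna is living and takes 1/60.
Kavita is living and takes 1/60.
Yamini is living and takes 1/20.
Chetan is living and takes 1/20.
Jayant predeceased; the 3/20 allotted to Jayant's branch passes to Jayant's issue by representation.
The 3/20 is divided into 2 equal shares of 3/40 among Eshan, Girish.
Eshan predeceased; the 3/40 allotted to Eshan's branch passes to Eshan's issue by representation.
The 3/40 is divided into 2 equal shares of 3/80 among Vikram, Lakshmi.
Vikram is living and takes 3/80.
Lakshmi is living and takes 3/80.
Girish is living and takes 3/40.
Sarita is living and takes 3/20.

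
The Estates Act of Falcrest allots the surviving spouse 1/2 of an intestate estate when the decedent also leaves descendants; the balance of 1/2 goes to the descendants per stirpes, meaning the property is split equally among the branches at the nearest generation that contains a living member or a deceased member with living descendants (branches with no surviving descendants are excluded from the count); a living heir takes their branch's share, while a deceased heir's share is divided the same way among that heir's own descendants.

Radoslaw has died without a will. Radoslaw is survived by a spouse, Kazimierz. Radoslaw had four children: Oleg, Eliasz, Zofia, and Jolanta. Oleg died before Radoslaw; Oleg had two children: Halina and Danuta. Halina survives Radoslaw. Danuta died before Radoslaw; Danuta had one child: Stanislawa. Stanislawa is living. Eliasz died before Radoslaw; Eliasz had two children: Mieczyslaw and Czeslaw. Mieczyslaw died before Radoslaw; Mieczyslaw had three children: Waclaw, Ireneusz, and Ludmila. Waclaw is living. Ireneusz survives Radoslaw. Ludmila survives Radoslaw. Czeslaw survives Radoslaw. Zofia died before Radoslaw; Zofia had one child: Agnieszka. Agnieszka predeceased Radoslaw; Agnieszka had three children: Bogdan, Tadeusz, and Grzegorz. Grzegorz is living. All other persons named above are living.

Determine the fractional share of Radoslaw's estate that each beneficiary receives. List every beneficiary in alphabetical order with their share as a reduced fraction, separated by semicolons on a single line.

Bogdan 1/24; Czeslaw 1/16; Grzegorz 1/24; Halina 1/16; Ireneusz 1/48; Jolanta 1/8; Kazimierz 1/2; Ludmila 1/48; Stanislawa 1/16; Tadeusz 1/24; Waclaw 1/48

Kazimierz, as surviving spouse, takes 1/2.
The remaining 1/2 passes to Radoslaw's descendants per stirpes.
The 1/2 is divided into 4 equal shares of 1/8 among Oleg, Eliasz, Zofia, Jolanta.
Oleg predeceased; the 1/8 allotted to Oleg's branch passes to Oleg's issue by representation.
The 1/8 is divided into 2 equal shares of 1/16 among Halina, Danuta.
Halina is living and takes 1/16.
Danuta predeceased; the 1/16 allotted to Danuta's branch passes to Danuta's issue by representation.
Stanislawa is the sole taker at this level and receives the full 1/16.
Eliasz predeceased; the 1/8 allotted to Eliasz's branch passes to Eliasz's issue by representation.
The 1/8 is divided into 2 equal shares of 1/16 among Mieczyslaw, Czeslaw.
Mieczyslaw predeceased; the 1/16 allotted to Mieczyslaw's branch passes to Mieczyslaw's issue by representation.
The 1/16 is divided into 3 equal shares of 1/48 among Waclaw, Ireneusz, Ludmila.
Waclaw is living and takes 1/48.
Ireneusz is living and takes 1/48.
Ludmila is living and takes 1/48.
Czeslaw is living and takes 1/16.
Zofia predeceased; the 1/8 allotted to Zofia's branch passes to Zofia's issue by representation.
Agnieszka's line is the sole branch at this level, so the full 1/8 passes to Agnieszka's issue by representation.
The 1/8 is divided into 3 equal shares of 1/24 among Bogdan, Tadeusz, Grzegorz.
Bogdan is living and takes 1/24.
Tadeusz is living and takes 1/24.
Grzegorz is living and takes 1/24.
Jolanta is living and takes 1/8.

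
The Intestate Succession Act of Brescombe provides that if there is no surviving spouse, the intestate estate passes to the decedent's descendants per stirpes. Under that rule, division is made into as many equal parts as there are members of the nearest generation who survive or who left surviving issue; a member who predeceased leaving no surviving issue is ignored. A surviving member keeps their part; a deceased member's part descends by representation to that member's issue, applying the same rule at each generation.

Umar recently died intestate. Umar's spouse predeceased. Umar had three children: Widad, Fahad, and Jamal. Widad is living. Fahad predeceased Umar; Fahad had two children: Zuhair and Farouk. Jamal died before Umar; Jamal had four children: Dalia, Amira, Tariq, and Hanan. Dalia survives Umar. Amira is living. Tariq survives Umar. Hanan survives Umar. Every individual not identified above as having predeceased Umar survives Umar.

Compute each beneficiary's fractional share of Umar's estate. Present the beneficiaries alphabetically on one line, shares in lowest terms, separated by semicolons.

Amira 1/12; Dalia 1/12; Farouk 1/6; Hanan 1/12; Tariq 1/12; Widad 1/3; Zuhair 1/6

There is no surviving spouse, so the entire estate passes to Umar's descendants per stirpes.
The estate is divided into 3 equal shares of 1/3 among Widad, Fahad, Jamal.
Widad is living and takes 1/3.
Fahad predeceased; the 1/3 allotted to Fahad's branch passes to Fahad's issue by representation.
The 1/3 is divided into 2 equal shares of 1/6 among Zuhair, Farouk.
Zuhair is living and takes 1/6.
Farouk is living and takes 1/6.
Jamal predeceased; the 1/3 allotted to Jamal's branch passes to Jamal's issue by representation.
The 1/3 is divided into 4 equal shares of 1/12 among Dalia, Amira, Tariq, Hanan.
Dalia is living and takes 1/12.
Amira is living and takes 1/12.
Tariq is living and takes 1/12.
Hanan is living and takes 1/12.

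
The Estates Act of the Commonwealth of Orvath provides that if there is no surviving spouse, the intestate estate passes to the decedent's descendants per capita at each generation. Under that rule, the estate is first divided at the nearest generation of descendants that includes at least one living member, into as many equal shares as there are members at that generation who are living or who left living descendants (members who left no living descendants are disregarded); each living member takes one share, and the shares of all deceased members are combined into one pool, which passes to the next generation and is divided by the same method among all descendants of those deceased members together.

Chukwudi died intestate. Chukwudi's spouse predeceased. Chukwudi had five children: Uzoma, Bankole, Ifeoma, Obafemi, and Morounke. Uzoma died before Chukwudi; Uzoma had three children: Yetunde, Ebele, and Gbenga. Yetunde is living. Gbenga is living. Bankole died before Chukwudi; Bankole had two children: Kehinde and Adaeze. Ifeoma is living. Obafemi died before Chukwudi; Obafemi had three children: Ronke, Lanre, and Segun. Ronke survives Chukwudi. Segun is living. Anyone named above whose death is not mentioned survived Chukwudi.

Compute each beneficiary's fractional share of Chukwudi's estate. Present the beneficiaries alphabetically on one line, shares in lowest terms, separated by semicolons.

There is no surviving spouse, so the entire estate passes to Chukwudi's descendants per capita at each generation.
At generation 1 (Uzoma, Bankole, Ifeoma, Obafemi, Morounke) there are 5 shares of (1)/5 = 1/5 each.
Living: Ifeoma and Morounke — each takes 1/5.
Deceased: Uzoma, Bankole, and Obafemi. Their combined 3/5 is pooled and carried to generation 2.
At generation 2 (Yetunde, Ebele, Gbenga, Kehinde, Adaeze, Ronke, Lanre, Segun) there are 8 shares of (3/5)/8 = 3/40 each.
Living: Yetunde, Ebele, Gbenga, Kehinde, Adaeze, Ronke, Lanre, and Segun — each takes 3/40.

Adaeze 3/40; Ebele 3/40; Gbenga 3/40; Ifeoma 1/5; Kehinde 3/40; Lanre 3/40; Morounke 1/5; Ronke 3/40; Segun 3/40; Yetunde 3/40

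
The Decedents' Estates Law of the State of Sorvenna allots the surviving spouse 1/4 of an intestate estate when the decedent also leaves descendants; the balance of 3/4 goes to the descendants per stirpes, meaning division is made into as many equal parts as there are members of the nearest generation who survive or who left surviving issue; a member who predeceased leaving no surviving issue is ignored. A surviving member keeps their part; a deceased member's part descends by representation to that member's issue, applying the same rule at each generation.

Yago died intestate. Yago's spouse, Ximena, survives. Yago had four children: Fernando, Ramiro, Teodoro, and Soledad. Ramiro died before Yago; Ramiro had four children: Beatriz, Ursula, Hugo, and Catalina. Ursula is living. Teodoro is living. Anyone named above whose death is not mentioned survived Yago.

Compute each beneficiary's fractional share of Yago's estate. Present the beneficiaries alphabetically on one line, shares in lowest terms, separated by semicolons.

Beatriz 3/64; Catalina 3/64; Fernando 3/16; Hugo 3/64; Soledad 3/16; Teodoro 3/16; Ursula 3/64; Ximena 1/4

Ximena, as surviving spouse, takes 1/4.
The remaining 3/4 passes to Yago's descendants per stirpes.
The 3/4 is divided into 4 equal shares of 3/16 among Fernando, Ramiro, Teodoro, Soledad.
Fernando is living and takes 3/16.
Ramiro predeceased; the 3/16 allotted to Ramiro's branch passes to Ramiro's issue by representation.
The 3/16 is divided into 4 equal shares of 3/64 among Beatriz, Ursula, Hugo, Catalina.
Beatriz is living and takes 3/64.
Ursula is living and takes 3/64.
Hugo is living and takes 3/64.
Catalina is living and takes 3/64.
Teodoro is living and takes 3/16.
Soledad is living and takes 3/16.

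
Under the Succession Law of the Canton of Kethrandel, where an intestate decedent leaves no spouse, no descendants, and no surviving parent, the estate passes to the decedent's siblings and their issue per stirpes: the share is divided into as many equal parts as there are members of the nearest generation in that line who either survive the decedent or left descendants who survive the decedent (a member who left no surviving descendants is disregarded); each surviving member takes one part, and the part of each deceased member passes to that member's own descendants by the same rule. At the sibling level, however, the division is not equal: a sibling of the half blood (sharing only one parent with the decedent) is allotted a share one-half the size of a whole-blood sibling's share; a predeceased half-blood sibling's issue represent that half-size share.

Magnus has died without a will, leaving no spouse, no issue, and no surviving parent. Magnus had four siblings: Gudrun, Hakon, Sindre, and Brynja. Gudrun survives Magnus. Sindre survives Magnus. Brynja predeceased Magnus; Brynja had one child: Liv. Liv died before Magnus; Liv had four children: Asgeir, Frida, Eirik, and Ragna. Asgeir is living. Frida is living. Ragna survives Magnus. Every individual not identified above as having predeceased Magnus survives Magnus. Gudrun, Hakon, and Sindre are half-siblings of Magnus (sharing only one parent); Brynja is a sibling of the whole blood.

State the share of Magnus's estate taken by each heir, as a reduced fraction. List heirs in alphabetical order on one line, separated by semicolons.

Asgeir 1/10; Eirik 1/10; Frida 1/10; Gudrun 1/5; Hakon 1/5; Ragna 1/10; Sindre 1/5

No spouse, descendants, or parent survives, so the estate passes to Magnus's siblings per stirpes.
Half-blood siblings count for one-half the weight of whole-blood siblings at the initial division.
Dividing 1 in proportion to weights (total weight 5/2): Gudrun (weight 1/2) → 1/5; Hakon (weight 1/2) → 1/5; Sindre (weight 1/2) → 1/5; Brynja (weight 1) → 2/5.
Gudrun is living and takes 1/5.
Hakon is living and takes 1/5.
Sindre is living and takes 1/5.
Brynja predeceased; the 2/5 allotted to Brynja's branch passes to Brynja's issue by representation.
Liv's line is the sole branch at this level, so the full 2/5 passes to Liv's issue by representation.
The 2/5 is divided into 4 equal shares of 1/10 among Asgeir, Frida, Eirik, Ragna.
Asgeir is living and takes 1/10.
Frida is living and takes 1/10.
Eirik is living and takes 1/10.
Ragna is living and takes 1/10.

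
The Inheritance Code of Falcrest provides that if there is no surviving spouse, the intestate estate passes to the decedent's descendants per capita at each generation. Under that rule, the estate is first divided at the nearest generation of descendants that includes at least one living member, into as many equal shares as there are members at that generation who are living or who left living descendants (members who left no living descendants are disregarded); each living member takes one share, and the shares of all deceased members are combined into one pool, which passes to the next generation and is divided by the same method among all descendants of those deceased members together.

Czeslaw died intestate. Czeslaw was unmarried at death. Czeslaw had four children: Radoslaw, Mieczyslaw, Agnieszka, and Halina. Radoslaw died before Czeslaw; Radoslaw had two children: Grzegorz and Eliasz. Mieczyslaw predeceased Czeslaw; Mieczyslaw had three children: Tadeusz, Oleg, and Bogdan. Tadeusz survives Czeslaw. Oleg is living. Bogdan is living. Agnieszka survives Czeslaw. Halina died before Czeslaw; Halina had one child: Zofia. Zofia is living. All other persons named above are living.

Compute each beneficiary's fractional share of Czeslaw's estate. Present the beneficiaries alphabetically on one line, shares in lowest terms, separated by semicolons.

There is no surviving spouse, so the entire estate passes to Czeslaw's descendants per capita at each generation.
At generation 1 (Radoslaw, Mieczyslaw, Agnieszka, Halina) there are 4 shares of (1)/4 = 1/4 each.
Living: Agnieszka — each takes 1/4.
Deceased: Radoslaw, Mieczyslaw, and Halina. Their combined 3/4 is pooled and carried to generation 2.
At generation 2 (Grzegorz, Eliasz, Tadeusz, Oleg, Bogdan, Zofia) there are 6 shares of (3/4)/6 = 1/8 each.
Living: Grzegorz, Eliasz, Tadeusz, Oleg, Bogdan, and Zofia — each takes 1/8.

Agnieszka 1/4; Bogdan 1/8; Eliasz 1/8; Grzegorz 1/8; Oleg 1/8; Tadeusz 1/8; Zofia 1/8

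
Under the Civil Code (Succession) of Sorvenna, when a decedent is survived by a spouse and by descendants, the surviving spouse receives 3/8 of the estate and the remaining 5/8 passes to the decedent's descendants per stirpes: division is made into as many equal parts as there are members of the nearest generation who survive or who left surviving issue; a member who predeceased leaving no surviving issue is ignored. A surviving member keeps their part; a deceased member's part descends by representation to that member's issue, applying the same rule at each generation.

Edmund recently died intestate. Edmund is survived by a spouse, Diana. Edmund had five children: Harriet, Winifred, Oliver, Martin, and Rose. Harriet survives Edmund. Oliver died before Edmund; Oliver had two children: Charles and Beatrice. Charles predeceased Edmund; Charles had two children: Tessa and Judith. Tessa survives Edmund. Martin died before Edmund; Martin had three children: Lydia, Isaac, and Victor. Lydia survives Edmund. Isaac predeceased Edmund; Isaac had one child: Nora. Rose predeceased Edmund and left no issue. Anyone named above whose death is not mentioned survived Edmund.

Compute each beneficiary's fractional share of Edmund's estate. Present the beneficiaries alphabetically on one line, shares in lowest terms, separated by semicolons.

Beatrice 5/64; Diana 3/8; Harriet 5/32; Judith 5/128; Lydia 5/96; Nora 5/96; Tessa 5/128; Victor 5/96; Winifred 5/32

Diana, as surviving spouse, takes 3/8.
The remaining 5/8 passes to Edmund's descendants per stirpes.
Rose left no surviving issue, so that branch lapses and is disregarded.
The 5/8 is divided into 4 equal shares of 5/32 among Harriet, Winifred, Oliver, Martin.
Harriet is living and takes 5/32.
Winifred is living and takes 5/32.
Oliver predeceased; the 5/32 allotted to Oliver's branch passes to Oliver's issue by representation.
The 5/32 is divided into 2 equal shares of 5/64 among Charles, Beatrice.
Charles predeceased; the 5/64 allotted to Charles's branch passes to Charles's issue by representation.
The 5/64 is divided into 2 equal shares of 5/128 among Tessa, Judith.
Tessa is living and takes 5/128.
Judith is living and takes 5/128.
Beatrice is living and takes 5/64.
Martin predeceased; the 5/32 allotted to Martin's branch passes to Martin's issue by representation.
The 5/32 is divided into 3 equal shares of 5/96 among Lydia, Isaac, Victor.
Lydia is living and takes 5/96.
Isaac predeceased; the 5/96 allotted to Isaac's branch passes to Isaac's issue by representation.
Nora is the sole taker at this level and receives the full 5/96.
Victor is living and takes 5/96.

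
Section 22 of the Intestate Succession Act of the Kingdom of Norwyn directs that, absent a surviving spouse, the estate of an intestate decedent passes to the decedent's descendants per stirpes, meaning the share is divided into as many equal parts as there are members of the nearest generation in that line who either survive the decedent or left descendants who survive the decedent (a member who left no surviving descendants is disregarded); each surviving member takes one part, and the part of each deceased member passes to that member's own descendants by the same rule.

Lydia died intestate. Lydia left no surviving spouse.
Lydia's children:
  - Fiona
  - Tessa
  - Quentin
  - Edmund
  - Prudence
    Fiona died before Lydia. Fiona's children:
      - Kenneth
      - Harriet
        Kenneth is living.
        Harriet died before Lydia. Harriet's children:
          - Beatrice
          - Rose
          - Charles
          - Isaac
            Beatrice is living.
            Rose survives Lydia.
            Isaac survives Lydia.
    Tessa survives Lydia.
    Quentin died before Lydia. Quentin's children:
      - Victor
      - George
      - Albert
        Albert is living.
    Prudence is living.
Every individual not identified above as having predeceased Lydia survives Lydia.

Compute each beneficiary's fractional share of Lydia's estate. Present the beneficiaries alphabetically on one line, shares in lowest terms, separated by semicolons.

Albert 1/15; Beatrice 1/40; Charles 1/40; Edmund 1/5; George 1/15; Isaac 1/40; Kenneth 1/10; Prudence 1/5; Rose 1/40; Tessa 1/5; Victor 1/15

There is no surviving spouse, so the entire estate passes to Lydia's descendants per stirpes.
The estate is divided into 5 equal shares of 1/5 among Fiona, Tessa, Quentin, Edmund, Prudence.
Fiona predeceased; the 1/5 allotted to Fiona's branch passes to Fiona's issue by representation.
The 1/5 is divided into 2 equal shares of 1/10 among Kenneth, Harriet.
Kenneth is living and takes 1/10.
Harriet predeceased; the 1/10 allotted to Harriet's branch passes to Harriet's issue by representation.
The 1/10 is divided into 4 equal shares of 1/40 among Beatrice, Rose, Charles, Isaac.
Beatrice is living and takes 1/40.
Rose is living and takes 1/40.
Charles is living and takes 1/40.
Isaac is living and takes 1/40.
Tessa is living and takes 1/5.
Quentin predeceased; the 1/5 allotted to Quentin's branch passes to Quentin's issue by representation.
The 1/5 is divided into 3 equal shares of 1/15 among Victor, George, Albert.
Victor is living and takes 1/15.
George is living and takes 1/15.
Albert is living and takes 1/15.
Edmund is living and takes 1/5.
Prudence is living and takes 1/5.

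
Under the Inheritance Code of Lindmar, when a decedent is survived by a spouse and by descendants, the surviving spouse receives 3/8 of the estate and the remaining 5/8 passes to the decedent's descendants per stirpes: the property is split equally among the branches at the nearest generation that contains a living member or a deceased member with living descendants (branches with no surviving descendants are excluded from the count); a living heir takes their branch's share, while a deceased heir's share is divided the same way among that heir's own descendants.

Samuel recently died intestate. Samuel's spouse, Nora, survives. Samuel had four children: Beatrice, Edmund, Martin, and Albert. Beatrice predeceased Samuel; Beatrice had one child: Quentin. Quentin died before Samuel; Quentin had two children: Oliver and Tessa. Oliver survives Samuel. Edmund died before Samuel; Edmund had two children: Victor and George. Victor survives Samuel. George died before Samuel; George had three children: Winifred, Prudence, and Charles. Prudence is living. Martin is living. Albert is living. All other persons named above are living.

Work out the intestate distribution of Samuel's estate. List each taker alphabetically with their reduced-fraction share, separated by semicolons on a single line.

Albert 5/32; Charles 5/192; Martin 5/32; Nora 3/8; Oliver 5/64; Prudence 5/192; Tessa 5/64; Victor 5/64; Winifred 5/192

Nora, as surviving spouse, takes 3/8.
The remaining 5/8 passes to Samuel's descendants per stirpes.
The 5/8 is divided into 4 equal shares of 5/32 among Beatrice, Edmund, Martin, Albert.
Beatrice predeceased; the 5/32 allotted to Beatrice's branch passes to Beatrice's issue by representation.
Quentin's line is the sole branch at this level, so the full 5/32 passes to Quentin's issue by representation.
The 5/32 is divided into 2 equal shares of 5/64 among Oliver, Tessa.
Oliver is living and takes 5/64.
Tessa is living and takes 5/64.
Edmund predeceased; the 5/32 allotted to Edmund's branch passes to Edmund's issue by representation.
The 5/32 is divided into 2 equal shares of 5/64 among Victor, George.
Victor is living and takes 5/64.
George predeceased; the 5/64 allotted to George's branch passes to George's issue by representation.
The 5/64 is divided into 3 equal shares of 5/192 among Winifred, Prudence, Charles.
Winifred is living and takes 5/192.
Prudence is living and takes 5/192.
Charles is living and takes 5/192.
Martin is living and takes 5/32.
Albert is living and takes 5/32.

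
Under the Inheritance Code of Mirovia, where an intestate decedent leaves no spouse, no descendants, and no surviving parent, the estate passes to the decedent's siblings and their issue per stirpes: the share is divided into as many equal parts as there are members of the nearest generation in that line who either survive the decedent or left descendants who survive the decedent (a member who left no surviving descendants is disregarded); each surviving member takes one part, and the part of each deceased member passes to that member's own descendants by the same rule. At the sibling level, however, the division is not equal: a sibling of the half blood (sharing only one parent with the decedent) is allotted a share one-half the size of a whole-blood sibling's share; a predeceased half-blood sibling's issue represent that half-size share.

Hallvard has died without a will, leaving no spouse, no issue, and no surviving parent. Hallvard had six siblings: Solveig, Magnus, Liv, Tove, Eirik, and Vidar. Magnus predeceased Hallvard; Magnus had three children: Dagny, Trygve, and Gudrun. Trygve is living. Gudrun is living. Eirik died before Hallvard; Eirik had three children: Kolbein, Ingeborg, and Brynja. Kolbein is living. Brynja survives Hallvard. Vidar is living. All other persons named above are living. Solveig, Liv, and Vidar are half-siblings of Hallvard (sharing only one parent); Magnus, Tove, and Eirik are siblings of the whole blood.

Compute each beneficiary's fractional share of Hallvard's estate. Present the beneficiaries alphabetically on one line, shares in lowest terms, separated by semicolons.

No spouse, descendants, or parent survives, so the estate passes to Hallvard's siblings per stirpes.
Half-blood siblings count for one-half the weight of whole-blood siblings at the initial division.
Dividing 1 in proportion to weights (total weight 9/2): Solveig (weight 1/2) → 1/9; Magnus (weight 1) → 2/9; Liv (weight 1/2) → 1/9; Tove (weight 1) → 2/9; Eirik (weight 1) → 2/9; Vidar (weight 1/2) → 1/9.
Solveig is living and takes 1/9.
Magnus predeceased; the 2/9 allotted to Magnus's branch passes to Magnus's issue by representation.
The 2/9 is divided into 3 equal shares of 2/27 among Dagny, Trygve, Gudrun.
Dagny is living and takes 2/27.
Trygve is living and takes 2/27.
Gudrun is living and takes 2/27.
Liv is living and takes 1/9.
Tove is living and takes 2/9.
Eirik predeceased; the 2/9 allotted to Eirik's branch passes to Eirik's issue by representation.
The 2/9 is divided into 3 equal shares of 2/27 among Kolbein, Ingeborg, Brynja.
Kolbein is living and takes 2/27.
Ingeborg is living and takes 2/27.
Brynja is living and takes 2/27.
Vidar is living and takes 1/9.

Brynja 2/27; Dagny 2/27; Gudrun 2/27; Ingeborg 2/27; Kolbein 2/27; Liv 1/9; Solveig 1/9; Tove 2/9; Trygve 2/27; Vidar 1/9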